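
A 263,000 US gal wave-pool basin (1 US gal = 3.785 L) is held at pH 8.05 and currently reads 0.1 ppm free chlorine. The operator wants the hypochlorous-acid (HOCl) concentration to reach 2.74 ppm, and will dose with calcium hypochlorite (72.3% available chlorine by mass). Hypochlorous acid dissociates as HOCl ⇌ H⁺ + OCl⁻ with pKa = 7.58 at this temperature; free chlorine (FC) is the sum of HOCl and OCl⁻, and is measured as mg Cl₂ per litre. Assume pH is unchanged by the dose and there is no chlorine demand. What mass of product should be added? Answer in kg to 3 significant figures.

14.8 kg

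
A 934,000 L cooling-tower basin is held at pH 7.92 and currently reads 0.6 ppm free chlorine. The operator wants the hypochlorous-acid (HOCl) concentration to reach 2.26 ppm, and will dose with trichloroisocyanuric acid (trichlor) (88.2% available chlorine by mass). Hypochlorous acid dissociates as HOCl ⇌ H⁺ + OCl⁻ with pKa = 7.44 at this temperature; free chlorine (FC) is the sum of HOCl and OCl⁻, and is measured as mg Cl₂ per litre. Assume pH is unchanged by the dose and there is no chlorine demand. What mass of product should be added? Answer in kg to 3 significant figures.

8.99 kg

[OCl⁻]/[HOCl] = 10^(pH − pKa) = 10^(7.92 − 7.44) = 3.02; fraction as HOCl = 1/(1 + 3.02) = 0.2488.
Free chlorine required for 2.26 ppm HOCl: 2.26 / 0.2488 = 9.085 ppm.
FC to add: 9.085 − 0.6 = 8.485 mg/L as Cl₂.
Cl₂ equivalent: 8.485 mg/L × 934,000 L = 7925 g.
Product at 88.2% available Cl: 7925 / 0.882 = 8985 g.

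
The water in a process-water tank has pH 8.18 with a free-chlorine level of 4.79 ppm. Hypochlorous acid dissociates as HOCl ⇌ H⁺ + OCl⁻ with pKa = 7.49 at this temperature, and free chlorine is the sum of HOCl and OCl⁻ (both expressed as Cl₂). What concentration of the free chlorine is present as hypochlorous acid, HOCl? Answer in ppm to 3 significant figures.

0.812 ppm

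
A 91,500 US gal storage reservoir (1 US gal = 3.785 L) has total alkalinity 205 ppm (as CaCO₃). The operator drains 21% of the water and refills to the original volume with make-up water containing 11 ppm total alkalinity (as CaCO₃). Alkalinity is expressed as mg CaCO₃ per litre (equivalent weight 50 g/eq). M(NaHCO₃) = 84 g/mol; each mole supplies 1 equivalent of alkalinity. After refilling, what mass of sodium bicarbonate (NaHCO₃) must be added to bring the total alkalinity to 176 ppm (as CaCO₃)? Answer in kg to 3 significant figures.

Volume: 91,500 US gal × 3.785 L/gal = 346,328 L.
After draining 21% and refilling: 205 × 0.79 + 11 × 0.21 = 164.26 ppm.
Deficit to target: 176 − 164.26 = 11.74 mg/L.
As CaCO₃: 11.74 mg/L × 346,328 L = 4066 g; ÷ 50 g/eq ÷ 1 = 81.32 mol NaHCO₃.
Mass: 81.32 × 84 = 6831 g.

6.83 kg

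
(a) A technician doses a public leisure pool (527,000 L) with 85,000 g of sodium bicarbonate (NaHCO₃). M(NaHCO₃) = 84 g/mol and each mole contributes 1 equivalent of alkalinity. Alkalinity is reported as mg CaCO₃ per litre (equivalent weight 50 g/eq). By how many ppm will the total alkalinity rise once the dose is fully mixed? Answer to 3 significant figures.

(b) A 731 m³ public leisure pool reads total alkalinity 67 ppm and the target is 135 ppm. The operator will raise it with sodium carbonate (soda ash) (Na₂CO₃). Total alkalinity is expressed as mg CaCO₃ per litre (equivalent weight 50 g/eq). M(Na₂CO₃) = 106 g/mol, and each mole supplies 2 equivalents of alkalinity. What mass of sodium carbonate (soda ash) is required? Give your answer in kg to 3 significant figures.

(a) Moles of NaHCO₃: 85,000 g ÷ 84 g/mol = 1012 mol → 1012 eq of alkalinity.
(a) As CaCO₃: 1012 eq × 50 g/eq = 50,600 g.
(a) Rise: 50,600 g / 527,000 L × 1000 = 96.01 mg/L.

(b) Volume: 731 m³ = 731,000 L.
(b) Alkalinity to add: (135 − 67) = 68 mg/L as CaCO₃ × 731,000 L = 49,710 g as CaCO₃.
(b) Equivalents: 49,710 g ÷ 50 g/eq = 994.2 eq.
(b) Each mole of Na₂CO₃ supplies 2 eq, so 994.2 / 2 = 497.1 mol.
(b) Mass: 497.1 mol × 106 g/mol = 52,690 g.

(a) 96.0 ppm; (b) 52.7 kg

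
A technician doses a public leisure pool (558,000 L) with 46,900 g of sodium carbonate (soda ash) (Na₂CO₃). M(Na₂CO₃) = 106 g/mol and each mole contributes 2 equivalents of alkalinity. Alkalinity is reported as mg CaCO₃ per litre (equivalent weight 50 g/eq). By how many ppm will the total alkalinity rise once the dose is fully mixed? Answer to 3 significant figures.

Moles of Na₂CO₃: 46,900 g ÷ 106 g/mol = 442.5 mol → 884.9 eq of alkalinity.
As CaCO₃: 884.9 eq × 50 g/eq = 44,250 g.
Rise: 44,250 g / 558,000 L × 1000 = 79.29 mg/L.

79.3 ppm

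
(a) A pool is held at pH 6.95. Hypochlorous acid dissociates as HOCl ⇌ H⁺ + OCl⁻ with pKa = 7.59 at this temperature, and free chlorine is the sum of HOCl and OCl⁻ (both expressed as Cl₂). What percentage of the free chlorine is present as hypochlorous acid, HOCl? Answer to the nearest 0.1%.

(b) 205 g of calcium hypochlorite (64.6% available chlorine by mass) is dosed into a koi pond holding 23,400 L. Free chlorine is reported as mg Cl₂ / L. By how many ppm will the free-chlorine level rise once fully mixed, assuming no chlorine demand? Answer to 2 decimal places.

(a) [OCl⁻]/[HOCl] = 10^(pH − pKa) = 10^(6.95 − 7.59) = 10^-0.64 = 0.2291.
(a) Fraction as HOCl = 1 / (1 + 0.2291) = 0.8136.

(b) Available chlorine delivered: 205 g × 0.646 = 132.4 g as Cl₂.
(b) Concentration rise: 132.4 g / 23,400 L = 5.659 mg/L = 5.66 ppm.

(a) 81.4%; (b) 5.66 ppm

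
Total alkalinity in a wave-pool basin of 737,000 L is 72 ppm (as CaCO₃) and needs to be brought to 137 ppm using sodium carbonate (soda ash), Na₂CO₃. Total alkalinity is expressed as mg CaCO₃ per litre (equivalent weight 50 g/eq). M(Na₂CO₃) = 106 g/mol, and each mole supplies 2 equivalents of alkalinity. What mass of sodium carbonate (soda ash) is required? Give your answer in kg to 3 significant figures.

50.8 kg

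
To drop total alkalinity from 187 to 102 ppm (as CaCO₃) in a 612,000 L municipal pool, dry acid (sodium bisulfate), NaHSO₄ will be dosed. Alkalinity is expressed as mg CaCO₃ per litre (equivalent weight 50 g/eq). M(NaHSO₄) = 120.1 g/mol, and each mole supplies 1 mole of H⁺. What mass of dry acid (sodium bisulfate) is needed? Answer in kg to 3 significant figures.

Alkalinity to neutralize: (187 − 102) = 85 mg/L as CaCO₃ × 612,000 L = 52,020 g as CaCO₃.
Equivalents of H⁺ required: 52,020 ÷ 50 g/eq = 1040 eq = 1040 mol NaHSO₄.
Mass of NaHSO₄: 1040 × 120.1 = 125,000 g.

125 kg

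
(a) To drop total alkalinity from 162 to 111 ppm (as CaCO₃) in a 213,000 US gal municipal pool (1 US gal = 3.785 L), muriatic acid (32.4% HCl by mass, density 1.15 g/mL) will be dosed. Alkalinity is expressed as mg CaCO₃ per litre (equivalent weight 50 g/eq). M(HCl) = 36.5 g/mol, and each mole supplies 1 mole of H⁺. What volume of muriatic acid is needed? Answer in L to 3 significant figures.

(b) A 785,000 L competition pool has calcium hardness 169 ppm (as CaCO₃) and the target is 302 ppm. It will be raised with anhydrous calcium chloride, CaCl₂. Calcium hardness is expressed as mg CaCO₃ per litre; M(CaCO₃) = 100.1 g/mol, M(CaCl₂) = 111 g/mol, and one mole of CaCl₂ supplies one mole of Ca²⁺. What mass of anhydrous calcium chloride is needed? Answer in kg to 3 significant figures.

(a) 80.6 L; (b) 116 kg

(a) Volume: 213,000 US gal × 3.785 L/gal = 806,205 L.
(a) Alkalinity to neutralize: (162 − 111) = 51 mg/L as CaCO₃ × 806,205 L = 41,120 g as CaCO₃.
(a) Equivalents of H⁺ required: 41,120 ÷ 50 g/eq = 822.3 eq = 822.3 mol HCl.
(a) Mass of HCl: 822.3 × 36.5 = 30,020 g.
(a) Mass of 32.4% solution: 30,020 / 0.324 = 92,640 g.
(a) Volume: 92,640 g ÷ 1.15 g/mL = 80,560 mL.

(b) Hardness to add: (302 − 169) = 133 mg/L as CaCO₃ × 785,000 L = 104,400 g as CaCO₃.
(b) Moles of Ca²⁺ (1 mol Ca²⁺ ≡ 1 mol CaCO₃): 104,400 / 100.1 g/mol = 1043 mol.
(b) Mass of CaCl₂: 1043 × 111 = 115,800 g.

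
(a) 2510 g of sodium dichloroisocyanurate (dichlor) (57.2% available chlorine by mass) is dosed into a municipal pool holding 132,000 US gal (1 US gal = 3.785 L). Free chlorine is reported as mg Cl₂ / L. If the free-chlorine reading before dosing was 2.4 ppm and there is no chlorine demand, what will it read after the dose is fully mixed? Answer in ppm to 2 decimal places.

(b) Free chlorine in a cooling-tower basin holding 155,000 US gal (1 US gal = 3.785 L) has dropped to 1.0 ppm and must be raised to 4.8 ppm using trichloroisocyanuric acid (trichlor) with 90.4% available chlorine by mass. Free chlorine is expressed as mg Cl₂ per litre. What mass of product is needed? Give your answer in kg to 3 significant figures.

(a) 5.27 ppm; (b) 2.47 kg

(a) Volume: 132,000 US gal × 3.785 L/gal = 499,620 L.
(a) Available chlorine delivered: 2510 g × 0.572 = 1436 g as Cl₂.
(a) Concentration rise: 1436 g / 499,620 L = 2.874 mg/L = 2.87 ppm.
(a) Final FC: 2.4 + 2.87 = 5.27 ppm.

(b) Volume: 155,000 US gal × 3.785 L/gal = 586,675 L.
(b) Chlorine deficit: 4.8 − 1.0 = 3.8 ppm = 3.8 mg/L as Cl₂.
(b) Cl₂ equivalent needed: 3.8 mg/L × 586,675 L = 2,229,000 mg = 2229 g.
(b) Product at 90.4% available chlorine: 2229 / 0.904 = 2466 g.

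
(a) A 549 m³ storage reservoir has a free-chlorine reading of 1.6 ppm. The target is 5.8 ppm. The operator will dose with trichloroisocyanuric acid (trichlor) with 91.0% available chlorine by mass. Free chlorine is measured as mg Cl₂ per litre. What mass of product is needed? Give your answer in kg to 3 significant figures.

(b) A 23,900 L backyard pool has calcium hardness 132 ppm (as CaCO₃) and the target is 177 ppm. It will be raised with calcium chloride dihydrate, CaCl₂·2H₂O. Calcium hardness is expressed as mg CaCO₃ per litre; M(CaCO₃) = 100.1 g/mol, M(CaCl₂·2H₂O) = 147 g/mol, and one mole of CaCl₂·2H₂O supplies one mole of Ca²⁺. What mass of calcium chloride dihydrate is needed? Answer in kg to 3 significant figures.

(a) 2.53 kg; (b) 1.58 kg

(a) Volume: 549 m³ = 549,000 L.
(a) Chlorine deficit: 5.8 − 1.6 = 4.2 ppm = 4.2 mg/L as Cl₂.
(a) Cl₂ equivalent needed: 4.2 mg/L × 549,000 L = 2,306,000 mg = 2306 g.
(a) Product at 91.0% available chlorine: 2306 / 0.91 = 2534 g.

(b) Hardness to add: (177 − 132) = 45 mg/L as CaCO₃ × 23,900 L = 1076 g as CaCO₃.
(b) Moles of Ca²⁺ (1 mol Ca²⁺ ≡ 1 mol CaCO₃): 1076 / 100.1 g/mol = 10.74 mol.
(b) Mass of CaCl₂·2H₂O: 10.74 × 147 = 1579 g.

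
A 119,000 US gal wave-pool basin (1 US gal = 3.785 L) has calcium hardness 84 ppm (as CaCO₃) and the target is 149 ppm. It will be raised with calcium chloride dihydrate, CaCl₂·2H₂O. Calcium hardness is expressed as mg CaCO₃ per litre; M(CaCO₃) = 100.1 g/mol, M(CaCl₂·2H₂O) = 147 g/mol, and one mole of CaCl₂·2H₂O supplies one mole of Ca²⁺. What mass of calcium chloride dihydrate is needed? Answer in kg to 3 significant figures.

43.0 kg

Volume: 119,000 US gal × 3.785 L/gal = 450,415 L.
Hardness to add: (149 − 84) = 65 mg/L as CaCO₃ × 450,415 L = 29,280 g as CaCO₃.
Moles of Ca²⁺ (1 mol Ca²⁺ ≡ 1 mol CaCO₃): 29,280 / 100.1 g/mol = 292.5 mol.
Mass of CaCl₂·2H₂O: 292.5 × 147 = 42,990 g.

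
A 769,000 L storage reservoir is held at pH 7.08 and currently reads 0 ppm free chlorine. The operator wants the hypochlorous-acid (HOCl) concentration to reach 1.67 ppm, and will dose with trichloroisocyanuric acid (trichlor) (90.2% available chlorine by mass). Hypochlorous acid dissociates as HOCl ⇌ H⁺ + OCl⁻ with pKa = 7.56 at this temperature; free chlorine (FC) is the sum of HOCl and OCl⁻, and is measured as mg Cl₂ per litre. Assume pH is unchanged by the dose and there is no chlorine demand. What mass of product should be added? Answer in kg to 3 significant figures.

1.90 kg

[OCl⁻]/[HOCl] = 10^(pH − pKa) = 10^(7.08 − 7.56) = 0.3311; fraction as HOCl = 1/(1 + 0.3311) = 0.7512.
Free chlorine required for 1.67 ppm HOCl: 1.67 / 0.7512 = 2.223 ppm.
FC to add: 2.223 − 0 = 2.223 mg/L as Cl₂.
Cl₂ equivalent: 2.223 mg/L × 769,000 L = 1709 g.
Product at 90.2% available Cl: 1709 / 0.902 = 1895 g.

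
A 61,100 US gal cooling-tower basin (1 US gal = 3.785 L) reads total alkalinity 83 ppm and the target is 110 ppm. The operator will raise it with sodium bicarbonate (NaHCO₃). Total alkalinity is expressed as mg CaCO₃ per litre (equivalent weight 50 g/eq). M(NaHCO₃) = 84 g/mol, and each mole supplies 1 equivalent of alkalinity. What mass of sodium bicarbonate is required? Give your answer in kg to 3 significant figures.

Volume: 61,100 US gal × 3.785 L/gal = 231,264 L.
Alkalinity to add: (110 − 83) = 27 mg/L as CaCO₃ × 231,264 L = 6244 g as CaCO₃.
Equivalents: 6244 g ÷ 50 g/eq = 124.9 eq.
NaHCO₃ supplies 1 eq per mole → 124.9 mol.
Mass: 124.9 mol × 84 g/mol = 10,490 g.

10.5 kg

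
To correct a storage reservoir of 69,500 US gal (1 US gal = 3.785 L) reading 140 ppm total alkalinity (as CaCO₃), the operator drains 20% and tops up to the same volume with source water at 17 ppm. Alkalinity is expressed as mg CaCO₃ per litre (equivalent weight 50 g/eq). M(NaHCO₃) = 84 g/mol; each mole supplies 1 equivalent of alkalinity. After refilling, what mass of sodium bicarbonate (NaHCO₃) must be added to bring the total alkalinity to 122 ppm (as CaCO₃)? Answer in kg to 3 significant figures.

Volume: 69,500 US gal × 3.785 L/gal = 263,058 L.
After draining 20% and refilling: 140 × 0.80 + 17 × 0.20 = 115.4 ppm.
Deficit to target: 122 − 115.4 = 6.6 mg/L.
As CaCO₃: 6.6 mg/L × 263,058 L = 1736 g; ÷ 50 g/eq ÷ 1 = 34.72 mol NaHCO₃.
Mass: 34.72 × 84 = 2917 g.

2.92 kg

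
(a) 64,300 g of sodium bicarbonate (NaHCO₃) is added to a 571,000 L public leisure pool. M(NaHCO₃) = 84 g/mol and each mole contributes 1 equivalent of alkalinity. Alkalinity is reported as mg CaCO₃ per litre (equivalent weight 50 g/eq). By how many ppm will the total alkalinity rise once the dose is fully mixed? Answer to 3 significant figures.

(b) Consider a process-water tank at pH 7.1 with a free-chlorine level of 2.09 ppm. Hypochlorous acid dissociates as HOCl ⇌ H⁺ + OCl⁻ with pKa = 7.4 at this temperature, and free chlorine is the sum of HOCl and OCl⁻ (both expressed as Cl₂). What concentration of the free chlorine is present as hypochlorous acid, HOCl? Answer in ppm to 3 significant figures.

(a) Moles of NaHCO₃: 64,300 g ÷ 84 g/mol = 765.5 mol → 765.5 eq of alkalinity.
(a) As CaCO₃: 765.5 eq × 50 g/eq = 38,270 g.
(a) Rise: 38,270 g / 571,000 L × 1000 = 67.03 mg/L.

(b) [OCl⁻]/[HOCl] = 10^(pH − pKa) = 10^(7.1 − 7.4) = 10^-0.30 = 0.5012.
(b) Fraction as HOCl = 1 / (1 + 0.5012) = 0.6661.
(b) HOCl = 0.6661 × 2.09 ppm = 1.392 ppm.

(a) 67.0 ppm; (b) 1.39 ppm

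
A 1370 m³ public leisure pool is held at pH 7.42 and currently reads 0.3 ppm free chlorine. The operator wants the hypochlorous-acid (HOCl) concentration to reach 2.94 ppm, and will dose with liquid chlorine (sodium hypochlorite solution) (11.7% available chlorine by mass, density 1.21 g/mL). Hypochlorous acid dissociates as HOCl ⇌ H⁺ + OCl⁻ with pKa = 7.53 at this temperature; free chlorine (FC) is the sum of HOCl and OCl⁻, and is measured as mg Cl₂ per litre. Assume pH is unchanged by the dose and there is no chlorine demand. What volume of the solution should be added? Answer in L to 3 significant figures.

Volume: 1370 m³ = 1,370,000 L.
[OCl⁻]/[HOCl] = 10^(pH − pKa) = 10^(7.42 − 7.53) = 0.7762; fraction as HOCl = 1/(1 + 0.7762) = 0.563.
Free chlorine required for 2.94 ppm HOCl: 2.94 / 0.563 = 5.222 ppm.
FC to add: 5.222 − 0.3 = 4.922 mg/L as Cl₂.
Cl₂ equivalent: 4.922 mg/L × 1,370,000 L = 6743 g.
Product at 11.7% available Cl: 6743 / 0.117 = 57,640 g.
Volume: 57,640 g ÷ 1.21 g/mL = 47,630 mL.

47.6 L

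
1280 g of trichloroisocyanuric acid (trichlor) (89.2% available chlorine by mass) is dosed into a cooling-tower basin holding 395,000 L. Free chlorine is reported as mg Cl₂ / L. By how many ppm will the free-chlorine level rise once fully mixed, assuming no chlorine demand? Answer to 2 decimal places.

2.89 ppm

Available chlorine delivered: 1280 g × 0.892 = 1142 g as Cl₂.
Concentration rise: 1142 g / 395,000 L = 2.891 mg/L = 2.89 ppm.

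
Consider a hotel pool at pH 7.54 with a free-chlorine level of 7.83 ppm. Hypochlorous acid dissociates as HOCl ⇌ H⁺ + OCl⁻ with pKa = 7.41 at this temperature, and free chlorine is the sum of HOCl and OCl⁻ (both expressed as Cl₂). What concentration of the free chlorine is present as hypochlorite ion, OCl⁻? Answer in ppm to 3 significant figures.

[OCl⁻]/[HOCl] = 10^(pH − pKa) = 10^(7.54 − 7.41) = 10^0.13 = 1.349.
Fraction as HOCl = 1 / (1 + 1.349) = 0.4257.
OCl⁻ = (1 − 0.4257) × 7.83 ppm = 4.497 ppm.

4.50 ppm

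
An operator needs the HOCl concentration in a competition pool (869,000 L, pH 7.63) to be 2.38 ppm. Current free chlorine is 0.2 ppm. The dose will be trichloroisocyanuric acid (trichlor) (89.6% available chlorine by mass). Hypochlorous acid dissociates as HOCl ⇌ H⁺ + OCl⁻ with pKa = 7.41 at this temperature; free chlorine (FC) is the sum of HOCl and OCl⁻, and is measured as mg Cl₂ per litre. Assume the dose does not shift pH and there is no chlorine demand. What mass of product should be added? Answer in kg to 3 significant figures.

5.95 kg

[OCl⁻]/[HOCl] = 10^(pH − pKa) = 10^(7.63 − 7.41) = 1.66; fraction as HOCl = 1/(1 + 1.66) = 0.376.
Free chlorine required for 2.38 ppm HOCl: 2.38 / 0.376 = 6.33 ppm.
FC to add: 6.33 − 0.2 = 6.13 mg/L as Cl₂.
Cl₂ equivalent: 6.13 mg/L × 869,000 L = 5327 g.
Product at 89.6% available Cl: 5327 / 0.896 = 5945 g.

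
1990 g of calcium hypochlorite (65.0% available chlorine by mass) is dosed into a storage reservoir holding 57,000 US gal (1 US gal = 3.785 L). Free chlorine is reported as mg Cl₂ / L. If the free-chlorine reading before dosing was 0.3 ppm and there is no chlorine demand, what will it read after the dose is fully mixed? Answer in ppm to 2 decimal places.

Volume: 57,000 US gal × 3.785 L/gal = 215,745 L.
Available chlorine delivered: 1990 g × 0.65 = 1294 g as Cl₂.
Concentration rise: 1294 g / 215,745 L = 5.996 mg/L = 6.00 ppm.
Final FC: 0.3 + 6.00 = 6.30 ppm.

6.30 ppm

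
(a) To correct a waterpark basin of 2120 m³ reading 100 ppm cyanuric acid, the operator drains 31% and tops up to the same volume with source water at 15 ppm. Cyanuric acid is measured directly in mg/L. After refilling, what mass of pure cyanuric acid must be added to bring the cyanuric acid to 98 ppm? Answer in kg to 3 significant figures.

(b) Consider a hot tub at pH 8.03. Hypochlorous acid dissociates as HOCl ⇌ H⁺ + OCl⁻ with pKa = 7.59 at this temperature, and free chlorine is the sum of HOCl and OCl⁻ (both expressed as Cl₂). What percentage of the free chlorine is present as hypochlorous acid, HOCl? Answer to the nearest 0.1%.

(a) Volume: 2120 m³ = 2,120,000 L.
(a) After draining 31% and refilling: 100 × 0.69 + 15 × 0.31 = 73.65 ppm.
(a) Deficit to target: 98 − 73.65 = 24.35 mg/L.
(a) Mass: 24.35 mg/L × 2,120,000 L = 51,620 g cyanuric acid.

(b) [OCl⁻]/[HOCl] = 10^(pH − pKa) = 10^(8.03 − 7.59) = 10^0.44 = 2.754.
(b) Fraction as HOCl = 1 / (1 + 2.754) = 0.2664.

(a) 51.6 kg; (b) 26.6%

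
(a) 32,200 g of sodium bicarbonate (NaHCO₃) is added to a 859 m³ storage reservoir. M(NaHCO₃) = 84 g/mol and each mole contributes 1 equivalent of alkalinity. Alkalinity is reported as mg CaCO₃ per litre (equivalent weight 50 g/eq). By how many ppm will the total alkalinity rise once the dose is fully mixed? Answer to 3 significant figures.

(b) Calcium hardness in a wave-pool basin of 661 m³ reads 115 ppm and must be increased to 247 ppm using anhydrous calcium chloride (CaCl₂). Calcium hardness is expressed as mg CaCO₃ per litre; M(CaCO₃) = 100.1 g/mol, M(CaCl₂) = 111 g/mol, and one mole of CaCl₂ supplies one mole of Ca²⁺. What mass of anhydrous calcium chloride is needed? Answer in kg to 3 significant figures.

(a) 22.3 ppm; (b) 96.8 kg

(a) Volume: 859 m³ = 859,000 L.
(a) Moles of NaHCO₃: 32,200 g ÷ 84 g/mol = 383.3 mol → 383.3 eq of alkalinity.
(a) As CaCO₃: 383.3 eq × 50 g/eq = 19,170 g.
(a) Rise: 19,170 g / 859,000 L × 1000 = 22.31 mg/L.

(b) Volume: 661 m³ = 661,000 L.
(b) Hardness to add: (247 − 115) = 132 mg/L as CaCO₃ × 661,000 L = 87,250 g as CaCO₃.
(b) Moles of Ca²⁺ (1 mol Ca²⁺ ≡ 1 mol CaCO₃): 87,250 / 100.1 g/mol = 871.6 mol.
(b) Mass of CaCl₂: 871.6 × 111 = 96,750 g.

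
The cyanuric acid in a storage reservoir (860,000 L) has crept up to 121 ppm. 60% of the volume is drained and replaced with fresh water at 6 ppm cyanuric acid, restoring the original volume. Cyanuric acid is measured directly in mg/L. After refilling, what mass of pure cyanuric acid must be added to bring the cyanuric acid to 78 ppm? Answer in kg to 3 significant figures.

22.4 kg

After draining 60% and refilling: 121 × 0.40 + 6 × 0.60 = 52 ppm.
Deficit to target: 78 − 52 = 26 mg/L.
Mass: 26 mg/L × 860,000 L = 22,360 g cyanuric acid.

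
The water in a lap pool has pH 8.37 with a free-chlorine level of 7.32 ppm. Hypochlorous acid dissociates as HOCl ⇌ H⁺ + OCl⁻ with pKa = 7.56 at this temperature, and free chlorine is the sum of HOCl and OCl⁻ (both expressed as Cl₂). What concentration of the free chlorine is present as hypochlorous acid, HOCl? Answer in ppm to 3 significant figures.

0.982 ppm

[OCl⁻]/[HOCl] = 10^(pH − pKa) = 10^(8.37 − 7.56) = 10^0.81 = 6.457.
Fraction as HOCl = 1 / (1 + 6.457) = 0.1341.
HOCl = 0.1341 × 7.32 ppm = 0.9817 ppm.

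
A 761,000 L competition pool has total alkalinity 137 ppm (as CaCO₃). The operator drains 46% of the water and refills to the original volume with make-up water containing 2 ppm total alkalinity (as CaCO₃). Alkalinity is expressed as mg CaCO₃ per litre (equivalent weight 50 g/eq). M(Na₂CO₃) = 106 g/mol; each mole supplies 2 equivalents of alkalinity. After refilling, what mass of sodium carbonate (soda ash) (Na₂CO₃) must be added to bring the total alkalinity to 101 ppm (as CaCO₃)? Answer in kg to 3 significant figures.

21.1 kg

After draining 46% and refilling: 137 × 0.54 + 2 × 0.46 = 74.9 ppm.
Deficit to target: 101 − 74.9 = 26.1 mg/L.
As CaCO₃: 26.1 mg/L × 761,000 L = 19,860 g; ÷ 50 g/eq ÷ 2 = 198.6 mol Na₂CO₃.
Mass: 198.6 × 106 = 21,050 g.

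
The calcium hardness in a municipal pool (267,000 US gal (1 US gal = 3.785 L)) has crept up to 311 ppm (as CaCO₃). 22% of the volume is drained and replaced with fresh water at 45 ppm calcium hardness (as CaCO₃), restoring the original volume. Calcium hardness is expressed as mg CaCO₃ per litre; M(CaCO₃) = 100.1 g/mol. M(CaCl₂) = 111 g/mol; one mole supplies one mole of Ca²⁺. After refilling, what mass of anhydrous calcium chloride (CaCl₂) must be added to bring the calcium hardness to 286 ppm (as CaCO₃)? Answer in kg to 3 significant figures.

Volume: 267,000 US gal × 3.785 L/gal = 1,010,595 L.
After draining 22% and refilling: 311 × 0.78 + 45 × 0.22 = 252.48 ppm.
Deficit to target: 286 − 252.48 = 33.52 mg/L.
As CaCO₃: 33.52 mg/L × 1,010,595 L = 33,880 g; ÷ 100.1 = 338.4 mol Ca²⁺.
Mass: 338.4 × 111 = 37,560 g.

37.6 kg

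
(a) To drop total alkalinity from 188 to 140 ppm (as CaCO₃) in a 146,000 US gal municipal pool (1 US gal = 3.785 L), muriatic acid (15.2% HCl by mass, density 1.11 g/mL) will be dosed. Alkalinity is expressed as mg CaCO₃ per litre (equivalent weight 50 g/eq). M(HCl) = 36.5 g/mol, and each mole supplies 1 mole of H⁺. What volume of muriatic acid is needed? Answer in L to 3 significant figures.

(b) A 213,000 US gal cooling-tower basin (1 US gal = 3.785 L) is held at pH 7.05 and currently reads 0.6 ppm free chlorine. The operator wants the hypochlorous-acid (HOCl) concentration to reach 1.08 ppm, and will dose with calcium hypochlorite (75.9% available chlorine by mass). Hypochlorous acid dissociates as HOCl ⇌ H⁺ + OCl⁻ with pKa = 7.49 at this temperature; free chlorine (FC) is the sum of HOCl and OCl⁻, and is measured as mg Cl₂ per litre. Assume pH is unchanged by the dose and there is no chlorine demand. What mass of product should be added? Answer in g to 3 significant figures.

(a) Volume: 146,000 US gal × 3.785 L/gal = 552,610 L.
(a) Alkalinity to neutralize: (188 − 140) = 48 mg/L as CaCO₃ × 552,610 L = 26,530 g as CaCO₃.
(a) Equivalents of H⁺ required: 26,530 ÷ 50 g/eq = 530.5 eq = 530.5 mol HCl.
(a) Mass of HCl: 530.5 × 36.5 = 19,360 g.
(a) Mass of 15.2% solution: 19,360 / 0.152 = 127,400 g.
(a) Volume: 127,400 g ÷ 1.11 g/mL = 114,800 mL.

(b) Volume: 213,000 US gal × 3.785 L/gal = 806,205 L.
(b) [OCl⁻]/[HOCl] = 10^(pH − pKa) = 10^(7.05 − 7.49) = 0.3631; fraction as HOCl = 1/(1 + 0.3631) = 0.7336.
(b) Free chlorine required for 1.08 ppm HOCl: 1.08 / 0.7336 = 1.472 ppm.
(b) FC to add: 1.472 − 0.6 = 0.8721 mg/L as Cl₂.
(b) Cl₂ equivalent: 0.8721 mg/L × 806,205 L = 703.1 g.
(b) Product at 75.9% available Cl: 703.1 / 0.759 = 926.4 g.

(a) 115 L; (b) 926 g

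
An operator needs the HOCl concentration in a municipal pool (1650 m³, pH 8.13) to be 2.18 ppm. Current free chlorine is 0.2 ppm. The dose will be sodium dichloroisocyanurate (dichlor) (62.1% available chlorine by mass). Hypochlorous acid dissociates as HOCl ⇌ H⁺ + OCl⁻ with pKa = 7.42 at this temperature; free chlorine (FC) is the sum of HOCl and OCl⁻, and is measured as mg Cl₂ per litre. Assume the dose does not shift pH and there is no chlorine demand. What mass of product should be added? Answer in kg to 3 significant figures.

Volume: 1650 m³ = 1,650,000 L.
[OCl⁻]/[HOCl] = 10^(pH − pKa) = 10^(8.13 − 7.42) = 5.129; fraction as HOCl = 1/(1 + 5.129) = 0.1632.
Free chlorine required for 2.18 ppm HOCl: 2.18 / 0.1632 = 13.36 ppm.
FC to add: 13.36 − 0.2 = 13.16 mg/L as Cl₂.
Cl₂ equivalent: 13.16 mg/L × 1,650,000 L = 21,710 g.
Product at 62.1% available Cl: 21,710 / 0.621 = 34,970 g.

35.0 kg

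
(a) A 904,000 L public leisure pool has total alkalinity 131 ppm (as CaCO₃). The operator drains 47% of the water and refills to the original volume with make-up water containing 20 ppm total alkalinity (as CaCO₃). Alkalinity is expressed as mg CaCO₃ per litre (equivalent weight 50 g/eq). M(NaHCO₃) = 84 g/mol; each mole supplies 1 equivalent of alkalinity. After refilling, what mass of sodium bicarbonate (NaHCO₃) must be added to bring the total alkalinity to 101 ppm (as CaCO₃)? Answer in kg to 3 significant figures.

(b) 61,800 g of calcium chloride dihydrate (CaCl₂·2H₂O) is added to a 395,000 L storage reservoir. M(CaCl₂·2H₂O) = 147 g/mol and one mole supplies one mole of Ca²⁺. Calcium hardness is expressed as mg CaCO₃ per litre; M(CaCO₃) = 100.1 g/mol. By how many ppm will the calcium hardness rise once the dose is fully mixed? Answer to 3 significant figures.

(a) 33.7 kg; (b) 107 ppm

(a) After draining 47% and refilling: 131 × 0.53 + 20 × 0.47 = 78.83 ppm.
(a) Deficit to target: 101 − 78.83 = 22.17 mg/L.
(a) As CaCO₃: 22.17 mg/L × 904,000 L = 20,040 g; ÷ 50 g/eq ÷ 1 = 400.8 mol NaHCO₃.
(a) Mass: 400.8 × 84 = 33,670 g.

(b) Moles of Ca²⁺: 61,800 g ÷ 147 g/mol = 420.4 mol.
(b) As CaCO₃: 420.4 mol × 100.1 g/mol = 42,080 g.
(b) Rise: 42,080 g / 395,000 L × 1000 = 106.5 mg/L.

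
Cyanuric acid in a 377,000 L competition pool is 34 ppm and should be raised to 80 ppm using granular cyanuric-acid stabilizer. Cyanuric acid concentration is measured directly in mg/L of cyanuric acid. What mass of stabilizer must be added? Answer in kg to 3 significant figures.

CYA to add: (80 − 34) = 46 mg/L × 377,000 L = 17,340 g cyanuric acid.

17.3 kg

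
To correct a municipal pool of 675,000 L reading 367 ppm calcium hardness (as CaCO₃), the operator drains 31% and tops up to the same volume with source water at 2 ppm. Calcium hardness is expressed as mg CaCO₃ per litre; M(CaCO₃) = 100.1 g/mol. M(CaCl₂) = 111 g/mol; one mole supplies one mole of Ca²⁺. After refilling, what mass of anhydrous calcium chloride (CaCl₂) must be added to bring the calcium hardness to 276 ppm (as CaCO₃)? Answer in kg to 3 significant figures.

After draining 31% and refilling: 367 × 0.69 + 2 × 0.31 = 253.85 ppm.
Deficit to target: 276 − 253.85 = 22.15 mg/L.
As CaCO₃: 22.15 mg/L × 675,000 L = 14,950 g; ÷ 100.1 = 149.4 mol Ca²⁺.
Mass: 149.4 × 111 = 16,580 g.

16.6 kg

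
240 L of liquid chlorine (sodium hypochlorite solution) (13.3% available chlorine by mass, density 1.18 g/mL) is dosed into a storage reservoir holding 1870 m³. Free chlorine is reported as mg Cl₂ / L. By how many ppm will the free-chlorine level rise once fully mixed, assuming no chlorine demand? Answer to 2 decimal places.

Volume: 1870 m³ = 1,870,000 L.
Mass of solution: 240 L × 1000 mL/L × 1.18 g/mL = 283,200 g.
Available chlorine delivered: 283,200 g × 0.133 = 37,670 g as Cl₂.
Concentration rise: 37,670 g / 1,870,000 L = 20.14 mg/L = 20.14 ppm.

20.14 ppm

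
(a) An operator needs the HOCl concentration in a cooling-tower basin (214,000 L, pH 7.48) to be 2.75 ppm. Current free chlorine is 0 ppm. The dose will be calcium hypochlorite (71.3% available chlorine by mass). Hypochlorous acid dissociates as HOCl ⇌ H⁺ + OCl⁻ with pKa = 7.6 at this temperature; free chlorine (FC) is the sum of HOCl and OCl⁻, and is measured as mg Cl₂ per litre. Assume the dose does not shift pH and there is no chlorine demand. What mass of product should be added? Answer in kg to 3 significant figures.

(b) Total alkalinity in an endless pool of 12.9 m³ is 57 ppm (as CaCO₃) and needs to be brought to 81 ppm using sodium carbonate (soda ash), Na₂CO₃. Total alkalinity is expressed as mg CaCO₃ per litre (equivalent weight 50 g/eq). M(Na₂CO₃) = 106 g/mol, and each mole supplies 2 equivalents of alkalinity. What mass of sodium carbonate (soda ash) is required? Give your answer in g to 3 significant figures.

(a) 1.45 kg; (b) 328 g

(a) [OCl⁻]/[HOCl] = 10^(pH − pKa) = 10^(7.48 − 7.6) = 0.7586; fraction as HOCl = 1/(1 + 0.7586) = 0.5686.
(a) Free chlorine required for 2.75 ppm HOCl: 2.75 / 0.5686 = 4.836 ppm.
(a) FC to add: 4.836 − 0 = 4.836 mg/L as Cl₂.
(a) Cl₂ equivalent: 4.836 mg/L × 214,000 L = 1035 g.
(a) Product at 71.3% available Cl: 1035 / 0.713 = 1452 g.

(b) Volume: 12.9 m³ = 12,900 L.
(b) Alkalinity to add: (81 − 57) = 24 mg/L as CaCO₃ × 12,900 L = 309.6 g as CaCO₃.
(b) Equivalents: 309.6 g ÷ 50 g/eq = 6.192 eq.
(b) Each mole of Na₂CO₃ supplies 2 eq, so 6.192 / 2 = 3.096 mol.
(b) Mass: 3.096 mol × 106 g/mol = 328.2 g.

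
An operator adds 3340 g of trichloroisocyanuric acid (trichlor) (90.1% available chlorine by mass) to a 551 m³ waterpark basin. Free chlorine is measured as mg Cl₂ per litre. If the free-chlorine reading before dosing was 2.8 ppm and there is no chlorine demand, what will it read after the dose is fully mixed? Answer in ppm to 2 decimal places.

8.26 ppm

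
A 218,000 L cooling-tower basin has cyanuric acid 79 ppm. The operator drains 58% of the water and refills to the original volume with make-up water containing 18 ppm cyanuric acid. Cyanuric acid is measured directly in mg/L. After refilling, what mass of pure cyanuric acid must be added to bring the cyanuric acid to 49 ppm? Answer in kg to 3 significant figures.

After draining 58% and refilling: 79 × 0.42 + 18 × 0.58 = 43.62 ppm.
Deficit to target: 49 − 43.62 = 5.38 mg/L.
Mass: 5.38 mg/L × 218,000 L = 1173 g cyanuric acid.

1.17 kg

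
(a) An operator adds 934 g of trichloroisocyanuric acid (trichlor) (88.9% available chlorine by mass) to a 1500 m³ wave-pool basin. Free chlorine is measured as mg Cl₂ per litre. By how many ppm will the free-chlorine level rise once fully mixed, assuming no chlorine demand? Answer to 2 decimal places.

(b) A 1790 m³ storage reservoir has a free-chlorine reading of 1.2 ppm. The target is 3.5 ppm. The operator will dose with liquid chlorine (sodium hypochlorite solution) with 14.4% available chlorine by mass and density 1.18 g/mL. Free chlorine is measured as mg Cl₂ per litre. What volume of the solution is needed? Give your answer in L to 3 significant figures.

(a) 0.55 ppm; (b) 24.2 L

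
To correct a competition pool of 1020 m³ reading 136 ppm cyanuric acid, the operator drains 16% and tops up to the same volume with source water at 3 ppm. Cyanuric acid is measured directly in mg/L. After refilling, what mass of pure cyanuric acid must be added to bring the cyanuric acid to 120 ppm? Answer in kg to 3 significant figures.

5.39 kg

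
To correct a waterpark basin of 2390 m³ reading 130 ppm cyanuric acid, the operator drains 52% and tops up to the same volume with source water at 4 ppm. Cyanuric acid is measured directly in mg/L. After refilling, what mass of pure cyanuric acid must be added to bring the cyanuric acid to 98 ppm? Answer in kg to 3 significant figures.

Volume: 2390 m³ = 2,390,000 L.
After draining 52% and refilling: 130 × 0.48 + 4 × 0.52 = 64.48 ppm.
Deficit to target: 98 − 64.48 = 33.52 mg/L.
Mass: 33.52 mg/L × 2,390,000 L = 80,110 g cyanuric acid.

80.1 kg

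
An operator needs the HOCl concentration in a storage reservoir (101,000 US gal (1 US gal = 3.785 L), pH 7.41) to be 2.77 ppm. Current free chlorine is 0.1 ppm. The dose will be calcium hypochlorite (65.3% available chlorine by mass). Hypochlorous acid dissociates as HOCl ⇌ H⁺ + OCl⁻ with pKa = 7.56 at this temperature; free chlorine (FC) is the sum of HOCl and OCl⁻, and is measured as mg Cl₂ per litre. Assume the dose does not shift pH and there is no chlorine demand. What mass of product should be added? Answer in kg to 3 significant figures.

2.71 kg

Volume: 101,000 US gal × 3.785 L/gal = 382,285 L.
[OCl⁻]/[HOCl] = 10^(pH − pKa) = 10^(7.41 − 7.56) = 0.7079; fraction as HOCl = 1/(1 + 0.7079) = 0.5855.
Free chlorine required for 2.77 ppm HOCl: 2.77 / 0.5855 = 4.731 ppm.
FC to add: 4.731 − 0.1 = 4.631 mg/L as Cl₂.
Cl₂ equivalent: 4.631 mg/L × 382,285 L = 1770 g.
Product at 65.3% available Cl: 1770 / 0.653 = 2711 g.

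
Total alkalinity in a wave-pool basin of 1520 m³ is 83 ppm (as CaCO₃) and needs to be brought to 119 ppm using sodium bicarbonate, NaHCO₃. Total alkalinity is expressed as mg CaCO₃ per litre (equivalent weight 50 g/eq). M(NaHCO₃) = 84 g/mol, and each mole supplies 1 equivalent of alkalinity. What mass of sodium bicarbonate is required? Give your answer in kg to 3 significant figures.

91.9 kg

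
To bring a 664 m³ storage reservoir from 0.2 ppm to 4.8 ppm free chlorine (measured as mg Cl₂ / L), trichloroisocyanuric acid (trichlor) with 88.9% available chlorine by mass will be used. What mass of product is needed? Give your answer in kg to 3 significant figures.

3.44 kg

Volume: 664 m³ = 664,000 L.
Chlorine deficit: 4.8 − 0.2 = 4.6 ppm = 4.6 mg/L as Cl₂.
Cl₂ equivalent needed: 4.6 mg/L × 664,000 L = 3,054,000 mg = 3054 g.
Product at 88.9% available chlorine: 3054 / 0.889 = 3436 g.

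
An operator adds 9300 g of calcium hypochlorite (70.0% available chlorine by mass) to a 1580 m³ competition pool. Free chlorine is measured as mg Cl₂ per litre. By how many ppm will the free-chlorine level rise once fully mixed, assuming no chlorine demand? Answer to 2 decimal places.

4.12 ppm

Volume: 1580 m³ = 1,580,000 L.
Available chlorine delivered: 9300 g × 0.7 = 6510 g as Cl₂.
Concentration rise: 6510 g / 1,580,000 L = 4.12 mg/L = 4.12 ppm.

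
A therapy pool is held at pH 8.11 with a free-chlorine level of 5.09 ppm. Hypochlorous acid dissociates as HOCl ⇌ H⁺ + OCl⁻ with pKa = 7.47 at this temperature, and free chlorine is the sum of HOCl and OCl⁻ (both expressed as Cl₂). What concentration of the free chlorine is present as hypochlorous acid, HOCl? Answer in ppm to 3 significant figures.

0.949 ppm

[OCl⁻]/[HOCl] = 10^(pH − pKa) = 10^(8.11 − 7.47) = 10^0.64 = 4.365.
Fraction as HOCl = 1 / (1 + 4.365) = 0.1864.
HOCl = 0.1864 × 5.09 ppm = 0.9487 ppm.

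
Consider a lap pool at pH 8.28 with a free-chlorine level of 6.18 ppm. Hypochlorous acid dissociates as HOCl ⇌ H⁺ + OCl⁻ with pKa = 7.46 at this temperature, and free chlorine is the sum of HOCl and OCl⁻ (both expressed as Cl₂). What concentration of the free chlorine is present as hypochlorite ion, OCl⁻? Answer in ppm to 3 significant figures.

5.37 ppm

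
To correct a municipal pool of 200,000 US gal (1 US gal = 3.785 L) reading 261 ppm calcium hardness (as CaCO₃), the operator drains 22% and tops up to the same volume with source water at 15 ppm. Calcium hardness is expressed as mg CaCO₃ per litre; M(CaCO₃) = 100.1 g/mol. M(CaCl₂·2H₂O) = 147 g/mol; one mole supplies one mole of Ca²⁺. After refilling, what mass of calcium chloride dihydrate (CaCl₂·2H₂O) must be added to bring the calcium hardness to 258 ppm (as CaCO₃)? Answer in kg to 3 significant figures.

Volume: 200,000 US gal × 3.785 L/gal = 757,000 L.
After draining 22% and refilling: 261 × 0.78 + 15 × 0.22 = 206.88 ppm.
Deficit to target: 258 − 206.88 = 51.12 mg/L.
As CaCO₃: 51.12 mg/L × 757,000 L = 38,700 g; ÷ 100.1 = 386.6 mol Ca²⁺.
Mass: 386.6 × 147 = 56,830 g.

56.8 kg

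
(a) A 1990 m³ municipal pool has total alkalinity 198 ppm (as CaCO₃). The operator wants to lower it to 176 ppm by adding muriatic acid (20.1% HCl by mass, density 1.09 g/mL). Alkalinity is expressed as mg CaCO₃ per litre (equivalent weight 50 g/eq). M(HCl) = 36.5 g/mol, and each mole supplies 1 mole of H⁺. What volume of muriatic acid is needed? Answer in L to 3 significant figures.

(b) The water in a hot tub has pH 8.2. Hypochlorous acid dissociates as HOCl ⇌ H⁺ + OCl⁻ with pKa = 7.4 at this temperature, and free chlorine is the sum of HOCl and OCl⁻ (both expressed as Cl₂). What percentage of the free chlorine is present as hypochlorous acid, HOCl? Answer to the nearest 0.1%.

(a) 146 L; (b) 13.7%

(a) Volume: 1990 m³ = 1,990,000 L.
(a) Alkalinity to neutralize: (198 − 176) = 22 mg/L as CaCO₃ × 1,990,000 L = 43,780 g as CaCO₃.
(a) Equivalents of H⁺ required: 43,780 ÷ 50 g/eq = 875.6 eq = 875.6 mol HCl.
(a) Mass of HCl: 875.6 × 36.5 = 31,960 g.
(a) Mass of 20.1% solution: 31,960 / 0.201 = 159,000 g.
(a) Volume: 159,000 g ÷ 1.09 g/mL = 145,900 mL.

(b) [OCl⁻]/[HOCl] = 10^(pH − pKa) = 10^(8.2 − 7.4) = 10^0.80 = 6.31.
(b) Fraction as HOCl = 1 / (1 + 6.31) = 0.1368.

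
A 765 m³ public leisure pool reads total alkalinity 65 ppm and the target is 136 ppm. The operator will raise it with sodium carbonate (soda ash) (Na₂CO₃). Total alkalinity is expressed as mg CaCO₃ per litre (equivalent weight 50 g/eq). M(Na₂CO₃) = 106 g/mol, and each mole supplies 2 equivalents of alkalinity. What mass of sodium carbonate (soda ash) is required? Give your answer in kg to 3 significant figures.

57.6 kg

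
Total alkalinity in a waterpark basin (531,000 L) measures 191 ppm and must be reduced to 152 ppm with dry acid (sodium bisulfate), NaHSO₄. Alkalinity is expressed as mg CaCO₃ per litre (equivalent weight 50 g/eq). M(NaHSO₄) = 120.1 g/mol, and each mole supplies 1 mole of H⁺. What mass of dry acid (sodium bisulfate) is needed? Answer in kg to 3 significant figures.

49.7 kg

Alkalinity to neutralize: (191 − 152) = 39 mg/L as CaCO₃ × 531,000 L = 20,710 g as CaCO₃.
Equivalents of H⁺ required: 20,710 ÷ 50 g/eq = 414.2 eq = 414.2 mol NaHSO₄.
Mass of NaHSO₄: 414.2 × 120.1 = 49,740 g.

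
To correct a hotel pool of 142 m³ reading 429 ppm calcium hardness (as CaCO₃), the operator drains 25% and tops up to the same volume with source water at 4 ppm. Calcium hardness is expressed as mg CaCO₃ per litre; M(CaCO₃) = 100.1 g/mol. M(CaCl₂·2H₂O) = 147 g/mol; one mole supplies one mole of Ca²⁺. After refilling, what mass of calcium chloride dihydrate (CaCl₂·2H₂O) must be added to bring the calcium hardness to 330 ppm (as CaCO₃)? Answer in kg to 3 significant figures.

Volume: 142 m³ = 142,000 L.
After draining 25% and refilling: 429 × 0.75 + 4 × 0.25 = 322.75 ppm.
Deficit to target: 330 − 322.75 = 7.25 mg/L.
As CaCO₃: 7.25 mg/L × 142,000 L = 1030 g; ÷ 100.1 = 10.28 mol Ca²⁺.
Mass: 10.28 × 147 = 1512 g.

1.51 kg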